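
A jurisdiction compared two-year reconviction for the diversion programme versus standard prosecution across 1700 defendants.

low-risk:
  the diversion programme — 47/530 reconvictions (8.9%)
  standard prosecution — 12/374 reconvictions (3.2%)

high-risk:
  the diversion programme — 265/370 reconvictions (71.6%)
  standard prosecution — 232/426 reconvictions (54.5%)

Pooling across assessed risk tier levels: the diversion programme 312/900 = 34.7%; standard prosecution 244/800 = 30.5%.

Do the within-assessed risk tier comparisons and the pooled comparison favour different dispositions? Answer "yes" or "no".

Within each assessed risk tier level (low-risk 8.9% vs 3.2%; high-risk 71.6% vs 54.5%), standard prosecution has the lower rate every time. Pooled: 34.7% vs 30.5% — standard prosecution has the lower rate overall. They agree.

no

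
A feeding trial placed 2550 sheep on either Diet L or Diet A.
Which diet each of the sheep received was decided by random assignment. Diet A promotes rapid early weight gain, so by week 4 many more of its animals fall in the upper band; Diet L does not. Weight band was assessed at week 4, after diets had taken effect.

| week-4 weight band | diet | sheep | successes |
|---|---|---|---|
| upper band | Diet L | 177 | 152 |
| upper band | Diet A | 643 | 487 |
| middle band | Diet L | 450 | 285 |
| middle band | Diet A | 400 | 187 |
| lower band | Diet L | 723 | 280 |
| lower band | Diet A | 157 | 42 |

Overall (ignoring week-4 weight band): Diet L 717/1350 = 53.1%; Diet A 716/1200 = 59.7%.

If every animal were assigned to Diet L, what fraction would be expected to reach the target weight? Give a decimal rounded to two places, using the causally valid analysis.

0.53

Stratifying would compare diets among sheep the diets themselves sorted into week-4 weight band groups — a form of selection on an intermediate. The unconditioned pooled rates give the total causal effect.
So P(outcome | do(Diet L)) is just the pooled rate for Diet L: 717/1350 = 0.531.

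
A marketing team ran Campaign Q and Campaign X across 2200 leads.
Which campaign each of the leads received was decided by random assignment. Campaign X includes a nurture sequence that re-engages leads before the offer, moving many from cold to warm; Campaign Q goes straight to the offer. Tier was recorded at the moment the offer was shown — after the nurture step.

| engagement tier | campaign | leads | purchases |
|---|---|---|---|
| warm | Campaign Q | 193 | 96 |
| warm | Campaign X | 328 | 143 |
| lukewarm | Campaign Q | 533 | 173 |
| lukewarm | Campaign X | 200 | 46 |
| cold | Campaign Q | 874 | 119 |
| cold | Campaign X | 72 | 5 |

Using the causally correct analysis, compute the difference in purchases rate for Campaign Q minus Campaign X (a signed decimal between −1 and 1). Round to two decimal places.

-0.08

Stratifying would compare campaigns among leads the campaigns themselves sorted into engagement tier groups — a form of selection on an intermediate. The unconditioned pooled rates give the total causal effect.
The causal difference is the pooled difference: 0.242 − 0.323 = -0.081.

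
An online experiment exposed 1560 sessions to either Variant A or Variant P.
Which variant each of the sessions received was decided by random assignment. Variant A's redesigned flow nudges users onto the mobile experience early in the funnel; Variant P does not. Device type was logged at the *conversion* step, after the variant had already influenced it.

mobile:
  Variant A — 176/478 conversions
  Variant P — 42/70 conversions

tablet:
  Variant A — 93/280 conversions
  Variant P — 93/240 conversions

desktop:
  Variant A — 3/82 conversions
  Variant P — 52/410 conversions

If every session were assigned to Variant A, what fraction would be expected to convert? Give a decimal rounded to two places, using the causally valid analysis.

The device type-specific comparison favours Variant P throughout, but the pooled figures favour Variant A. The question is whether to condition on device type.
Device type lies on the pathway variant → device type → outcome, so adjusting for it blocks the indirect effect. For the total causal effect of variant, use the unadjusted pooled rates.
So P(outcome | do(Variant A)) is just the pooled rate for Variant A: 272/840 = 0.324.

0.32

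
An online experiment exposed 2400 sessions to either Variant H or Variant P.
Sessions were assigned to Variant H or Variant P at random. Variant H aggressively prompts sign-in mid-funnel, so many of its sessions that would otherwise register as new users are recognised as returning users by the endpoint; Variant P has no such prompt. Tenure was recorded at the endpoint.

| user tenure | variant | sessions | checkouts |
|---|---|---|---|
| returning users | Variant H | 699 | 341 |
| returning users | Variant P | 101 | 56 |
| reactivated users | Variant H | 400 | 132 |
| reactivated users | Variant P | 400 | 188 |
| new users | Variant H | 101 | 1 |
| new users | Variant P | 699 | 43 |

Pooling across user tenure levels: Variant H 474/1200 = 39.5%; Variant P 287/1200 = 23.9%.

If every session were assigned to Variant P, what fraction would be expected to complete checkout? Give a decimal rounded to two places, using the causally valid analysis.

0.24

Variant P is higher inside every user tenure stratum but Variant H is higher in aggregate. Whether to stratify depends on how user tenure relates to the variant.
User tenure lies on the pathway variant → user tenure → outcome, so adjusting for it blocks the indirect effect. For the total causal effect of variant, use the unadjusted pooled rates.
So P(outcome | do(Variant P)) is just the pooled rate for Variant P: 287/1200 = 0.239.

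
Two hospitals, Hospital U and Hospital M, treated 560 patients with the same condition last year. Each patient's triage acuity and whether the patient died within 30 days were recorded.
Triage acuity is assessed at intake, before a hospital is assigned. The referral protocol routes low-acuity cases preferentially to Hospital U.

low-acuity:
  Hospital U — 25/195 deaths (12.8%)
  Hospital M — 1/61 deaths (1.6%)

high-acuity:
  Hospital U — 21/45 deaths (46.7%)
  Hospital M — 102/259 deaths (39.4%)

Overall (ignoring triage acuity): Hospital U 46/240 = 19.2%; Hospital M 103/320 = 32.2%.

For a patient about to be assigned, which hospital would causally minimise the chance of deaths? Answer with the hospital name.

The stratified and pooled comparisons disagree (Hospital M wins within each triage acuity; Hospital U wins overall), so the answer turns on the causal role of triage acuity.
Triage acuity is set before the hospital has any effect — it is not caused by the hospital — and it independently drives the outcome. That makes it a confounder, so the causal comparison is within triage acuity levels.
Within each level — low-acuity: 12.8% vs 1.6%; high-acuity: 46.7% vs 39.4% — Hospital M is lower every time.

Hospital M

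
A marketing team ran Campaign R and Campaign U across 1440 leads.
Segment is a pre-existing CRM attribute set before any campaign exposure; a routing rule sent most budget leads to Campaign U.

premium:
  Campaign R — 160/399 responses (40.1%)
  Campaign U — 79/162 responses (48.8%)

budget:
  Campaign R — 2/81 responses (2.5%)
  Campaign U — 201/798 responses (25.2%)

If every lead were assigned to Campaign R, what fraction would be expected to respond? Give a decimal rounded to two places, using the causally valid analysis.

The imbalance in customer segment arose from how leads were allocated, not from anything the campaign did; and customer segment independently affects the outcome. The pooled gap is confounded — condition on customer segment.
Standardising Campaign R to the population customer segment mix: 0.390·160/399 + 0.610·2/81 = 0.171.

0.17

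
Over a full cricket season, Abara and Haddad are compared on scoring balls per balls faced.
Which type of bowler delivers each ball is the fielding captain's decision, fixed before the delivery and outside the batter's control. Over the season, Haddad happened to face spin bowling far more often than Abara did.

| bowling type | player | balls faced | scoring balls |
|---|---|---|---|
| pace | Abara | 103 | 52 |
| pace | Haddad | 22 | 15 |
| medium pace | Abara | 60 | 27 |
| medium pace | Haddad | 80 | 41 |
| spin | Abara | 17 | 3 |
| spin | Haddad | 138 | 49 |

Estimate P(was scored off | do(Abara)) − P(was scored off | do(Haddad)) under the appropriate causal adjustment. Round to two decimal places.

-0.14

Here bowling type is a common cause — it drives both which player a case falls under and the outcome. The crude comparison mixes populations; the stratum-specific rates are the causally relevant ones.
Adjusting over the population distribution of bowling type: 0.298·(0.505−0.682) + 0.333·(0.450−0.512) + 0.369·(0.176−0.355) = -0.139.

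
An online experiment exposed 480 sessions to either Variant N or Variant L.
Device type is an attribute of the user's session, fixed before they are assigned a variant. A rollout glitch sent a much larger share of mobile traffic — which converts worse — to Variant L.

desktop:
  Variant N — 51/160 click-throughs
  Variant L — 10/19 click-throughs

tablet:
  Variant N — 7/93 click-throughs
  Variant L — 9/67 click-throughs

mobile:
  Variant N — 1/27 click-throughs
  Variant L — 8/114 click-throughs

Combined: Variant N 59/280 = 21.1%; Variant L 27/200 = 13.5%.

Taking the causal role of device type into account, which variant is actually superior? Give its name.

Nothing the variant does changes device type; the imbalance is an allocation artefact. With device type also predicting the outcome, the pooled figure is confounded, and the within-stratum comparison is the causal one.
Within each level — desktop: 31.9% vs 52.6%; tablet: 7.5% vs 13.4%; mobile: 3.7% vs 7.0% — Variant L is higher every time.

Variant L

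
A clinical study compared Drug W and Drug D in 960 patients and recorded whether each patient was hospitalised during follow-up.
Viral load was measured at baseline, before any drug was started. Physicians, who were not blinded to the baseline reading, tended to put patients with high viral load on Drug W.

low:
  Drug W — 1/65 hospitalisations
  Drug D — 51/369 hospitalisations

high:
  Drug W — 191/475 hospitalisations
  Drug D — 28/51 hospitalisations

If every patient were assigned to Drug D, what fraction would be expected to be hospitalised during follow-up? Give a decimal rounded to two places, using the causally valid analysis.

The stratified and pooled comparisons disagree (Drug W wins within each viral load; Drug D wins overall), so the answer turns on the causal role of viral load.
Viral load is set before the drug has any effect — it is not caused by the drug — and it independently drives the outcome. That makes it a confounder, so the causal comparison is within viral load levels.
Standardising Drug D to the population viral load mix: 0.452·51/369 + 0.548·28/51 = 0.363.

0.36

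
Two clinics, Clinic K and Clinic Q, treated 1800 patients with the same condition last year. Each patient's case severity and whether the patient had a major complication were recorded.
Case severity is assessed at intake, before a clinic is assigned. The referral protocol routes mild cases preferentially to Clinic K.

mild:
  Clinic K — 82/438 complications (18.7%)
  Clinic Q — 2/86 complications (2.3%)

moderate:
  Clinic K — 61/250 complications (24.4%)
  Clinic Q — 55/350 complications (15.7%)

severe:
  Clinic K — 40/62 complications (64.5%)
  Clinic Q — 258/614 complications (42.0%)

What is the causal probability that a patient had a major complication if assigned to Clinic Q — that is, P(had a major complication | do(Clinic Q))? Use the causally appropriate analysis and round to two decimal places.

Since case severity is a pre-existing factor (not a product of the clinic) and it affects the outcome on its own, it is a confounder. The stratified rates, not the pooled rate, identify the causal effect.
Standardising Clinic Q to the population case severity mix: 0.291·2/86 + 0.333·55/350 + 0.376·258/614 = 0.217.

0.22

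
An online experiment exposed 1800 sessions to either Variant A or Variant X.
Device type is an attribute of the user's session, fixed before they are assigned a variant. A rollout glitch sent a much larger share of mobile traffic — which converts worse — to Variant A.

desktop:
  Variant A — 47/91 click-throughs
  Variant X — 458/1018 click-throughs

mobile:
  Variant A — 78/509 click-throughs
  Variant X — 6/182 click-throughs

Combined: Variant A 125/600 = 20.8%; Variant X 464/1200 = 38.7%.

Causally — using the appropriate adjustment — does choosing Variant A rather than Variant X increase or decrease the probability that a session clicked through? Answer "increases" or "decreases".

Nothing the variant does changes device type; the imbalance is an allocation artefact. With device type also predicting the outcome, the pooled figure is confounded, and the within-stratum comparison is the causal one.
Within each level — desktop: 51.6% vs 45.0%; mobile: 15.3% vs 3.3% — Variant A is higher every time.

increases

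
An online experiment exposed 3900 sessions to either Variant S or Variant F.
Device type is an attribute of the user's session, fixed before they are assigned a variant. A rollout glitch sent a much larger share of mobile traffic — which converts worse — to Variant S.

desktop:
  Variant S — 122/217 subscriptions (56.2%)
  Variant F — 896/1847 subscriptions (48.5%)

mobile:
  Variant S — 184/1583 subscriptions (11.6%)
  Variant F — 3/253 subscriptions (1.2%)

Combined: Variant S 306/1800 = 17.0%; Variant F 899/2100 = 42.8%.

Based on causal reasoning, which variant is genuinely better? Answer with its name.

Variant S

Within every device type level Variant S has the higher rate, yet pooled Variant F does — Simpson's reversal.
The imbalance in device type arose from how sessions were allocated, not from anything the variant did; and device type independently affects the outcome. The pooled gap is confounded — condition on device type.
Within each level — desktop: 56.2% vs 48.5%; mobile: 11.6% vs 1.2% — Variant S is higher every time.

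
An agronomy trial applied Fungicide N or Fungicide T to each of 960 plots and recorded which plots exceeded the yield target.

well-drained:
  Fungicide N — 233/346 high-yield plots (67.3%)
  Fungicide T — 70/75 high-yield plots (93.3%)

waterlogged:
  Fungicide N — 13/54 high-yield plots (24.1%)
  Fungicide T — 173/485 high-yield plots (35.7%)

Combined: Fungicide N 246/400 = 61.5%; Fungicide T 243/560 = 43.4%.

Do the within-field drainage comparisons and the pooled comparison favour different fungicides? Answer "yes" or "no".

Within each field drainage level (well-drained 67.3% vs 93.3%; waterlogged 24.1% vs 35.7%), Fungicide T has the higher rate every time. Pooled: 61.5% vs 43.4% — Fungicide N has the higher rate overall. The two comparisons disagree.

yes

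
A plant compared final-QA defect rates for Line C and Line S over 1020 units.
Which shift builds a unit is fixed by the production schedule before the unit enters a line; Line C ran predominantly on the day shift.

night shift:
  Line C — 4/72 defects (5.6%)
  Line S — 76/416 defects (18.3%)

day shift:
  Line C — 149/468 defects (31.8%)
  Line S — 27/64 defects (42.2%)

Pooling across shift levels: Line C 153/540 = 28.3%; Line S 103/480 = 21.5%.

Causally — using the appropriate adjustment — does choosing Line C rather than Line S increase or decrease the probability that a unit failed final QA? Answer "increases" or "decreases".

Shift is set before the line has any effect — it is not caused by the line — and it independently drives the outcome. That makes it a confounder, so the causal comparison is within shift levels.
Within each level — night shift: 5.6% vs 18.3%; day shift: 31.8% vs 42.2% — Line C is lower every time.

decreases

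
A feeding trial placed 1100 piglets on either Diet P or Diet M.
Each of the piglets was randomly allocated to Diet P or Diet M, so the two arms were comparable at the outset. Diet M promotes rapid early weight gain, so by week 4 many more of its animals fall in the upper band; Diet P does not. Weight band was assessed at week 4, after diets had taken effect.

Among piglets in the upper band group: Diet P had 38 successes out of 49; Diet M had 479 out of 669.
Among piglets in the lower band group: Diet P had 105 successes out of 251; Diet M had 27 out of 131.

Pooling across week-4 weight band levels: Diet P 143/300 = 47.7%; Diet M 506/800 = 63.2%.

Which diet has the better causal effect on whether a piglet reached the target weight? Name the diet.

Stratifying would compare diets among piglets the diets themselves sorted into week-4 weight band groups — a form of selection on an intermediate. The unconditioned pooled rates give the total causal effect.
Pooled: Diet P 47.7% vs Diet M 63.2%; Diet M is higher overall.

Diet M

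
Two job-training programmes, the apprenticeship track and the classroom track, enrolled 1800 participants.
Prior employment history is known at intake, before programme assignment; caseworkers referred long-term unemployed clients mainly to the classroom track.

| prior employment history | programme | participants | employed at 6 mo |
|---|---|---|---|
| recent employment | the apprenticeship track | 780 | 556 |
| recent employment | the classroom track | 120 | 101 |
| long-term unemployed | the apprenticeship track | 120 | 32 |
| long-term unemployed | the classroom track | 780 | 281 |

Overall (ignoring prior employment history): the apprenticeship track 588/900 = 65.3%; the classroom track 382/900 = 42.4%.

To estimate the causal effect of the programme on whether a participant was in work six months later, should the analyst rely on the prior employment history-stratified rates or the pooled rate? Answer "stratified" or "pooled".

The imbalance in prior employment history arose from how participants were allocated, not from anything the programme did; and prior employment history independently affects the outcome. The pooled gap is confounded — condition on prior employment history.
Within each level — recent employment: 71.3% vs 84.2%; long-term unemployed: 26.7% vs 36.0% — the classroom track is higher every time.

stratified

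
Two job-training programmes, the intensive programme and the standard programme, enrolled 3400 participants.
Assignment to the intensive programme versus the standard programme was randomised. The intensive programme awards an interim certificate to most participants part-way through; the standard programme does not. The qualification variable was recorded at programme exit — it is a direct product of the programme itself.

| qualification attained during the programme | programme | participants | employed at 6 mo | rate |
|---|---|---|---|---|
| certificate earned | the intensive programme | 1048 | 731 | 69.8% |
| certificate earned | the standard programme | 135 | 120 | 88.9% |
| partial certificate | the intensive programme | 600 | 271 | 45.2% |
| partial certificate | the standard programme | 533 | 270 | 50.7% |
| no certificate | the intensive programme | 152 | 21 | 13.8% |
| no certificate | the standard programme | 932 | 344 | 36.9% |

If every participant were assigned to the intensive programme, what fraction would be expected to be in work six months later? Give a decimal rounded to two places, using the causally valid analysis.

0.57

The qualification attained during the programme-specific comparison favours the standard programme throughout, but the pooled figures favour the intensive programme. The question is whether to condition on qualification attained during the programme.
Qualification attained during the programme lies on the pathway programme → qualification attained during the programme → outcome, so adjusting for it blocks the indirect effect. For the total causal effect of programme, use the unadjusted pooled rates.
So P(outcome | do(the intensive programme)) is just the pooled rate for the intensive programme: 1023/1800 = 0.568.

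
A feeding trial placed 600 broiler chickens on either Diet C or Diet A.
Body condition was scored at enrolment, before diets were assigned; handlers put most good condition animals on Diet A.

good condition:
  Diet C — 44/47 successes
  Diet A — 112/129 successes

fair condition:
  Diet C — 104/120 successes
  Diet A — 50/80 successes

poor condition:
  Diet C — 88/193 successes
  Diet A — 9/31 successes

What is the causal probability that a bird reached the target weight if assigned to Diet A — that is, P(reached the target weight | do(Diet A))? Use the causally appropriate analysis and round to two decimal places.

The starting body condition-specific comparison favours Diet C throughout, but the pooled figures favour Diet A. The question is whether to condition on starting body condition.
Here starting body condition is a common cause — it drives both which diet a case falls under and the outcome. The crude comparison mixes populations; the stratum-specific rates are the causally relevant ones.
Standardising Diet A to the population starting body condition mix: 0.293·112/129 + 0.333·50/80 + 0.373·9/31 = 0.571.

0.57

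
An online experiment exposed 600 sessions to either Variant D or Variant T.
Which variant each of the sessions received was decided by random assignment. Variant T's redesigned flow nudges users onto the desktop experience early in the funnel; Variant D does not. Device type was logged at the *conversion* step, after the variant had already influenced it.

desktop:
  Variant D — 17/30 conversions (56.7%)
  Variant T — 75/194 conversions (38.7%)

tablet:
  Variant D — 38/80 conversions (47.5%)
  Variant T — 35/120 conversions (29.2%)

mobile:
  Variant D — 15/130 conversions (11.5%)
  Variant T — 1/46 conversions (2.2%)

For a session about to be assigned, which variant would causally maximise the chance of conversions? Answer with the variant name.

The distribution of device type is itself part of what the variant does — it is an intermediate outcome. Holding it fixed would remove that part of the effect; the total effect is the pooled difference.
Pooled: Variant D 29.2% vs Variant T 30.8%; Variant T is higher overall.

Variant T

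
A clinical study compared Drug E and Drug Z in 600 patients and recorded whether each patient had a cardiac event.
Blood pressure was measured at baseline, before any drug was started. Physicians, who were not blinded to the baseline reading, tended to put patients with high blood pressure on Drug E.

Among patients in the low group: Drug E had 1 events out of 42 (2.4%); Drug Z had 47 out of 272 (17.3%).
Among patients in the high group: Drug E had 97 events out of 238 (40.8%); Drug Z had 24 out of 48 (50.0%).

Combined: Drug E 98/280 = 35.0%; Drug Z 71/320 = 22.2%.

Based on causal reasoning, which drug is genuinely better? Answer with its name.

Drug E

The stratified and pooled comparisons disagree (Drug E wins within each blood pressure; Drug Z wins overall), so the answer turns on the causal role of blood pressure.
The imbalance in blood pressure arose from how patients were allocated, not from anything the drug did; and blood pressure independently affects the outcome. The pooled gap is confounded — condition on blood pressure.
Within each level — low: 2.4% vs 17.3%; high: 40.8% vs 50.0% — Drug E is lower every time.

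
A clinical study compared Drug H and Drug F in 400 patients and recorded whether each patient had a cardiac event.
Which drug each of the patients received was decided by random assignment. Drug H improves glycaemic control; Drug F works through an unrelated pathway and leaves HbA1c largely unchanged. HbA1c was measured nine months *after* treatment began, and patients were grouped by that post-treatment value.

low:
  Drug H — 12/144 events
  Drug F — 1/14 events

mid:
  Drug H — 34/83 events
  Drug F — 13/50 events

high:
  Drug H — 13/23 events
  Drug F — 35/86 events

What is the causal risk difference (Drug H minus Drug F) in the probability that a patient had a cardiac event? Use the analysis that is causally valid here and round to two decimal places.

The HbA1c-specific comparison favours Drug F throughout, but the pooled figures favour Drug H. The question is whether to condition on HbA1c.
The distribution of HbA1c is itself part of what the drug does — it is an intermediate outcome. Holding it fixed would remove that part of the effect; the total effect is the pooled difference.
The causal difference is the pooled difference: 0.236 − 0.327 = -0.091.

-0.09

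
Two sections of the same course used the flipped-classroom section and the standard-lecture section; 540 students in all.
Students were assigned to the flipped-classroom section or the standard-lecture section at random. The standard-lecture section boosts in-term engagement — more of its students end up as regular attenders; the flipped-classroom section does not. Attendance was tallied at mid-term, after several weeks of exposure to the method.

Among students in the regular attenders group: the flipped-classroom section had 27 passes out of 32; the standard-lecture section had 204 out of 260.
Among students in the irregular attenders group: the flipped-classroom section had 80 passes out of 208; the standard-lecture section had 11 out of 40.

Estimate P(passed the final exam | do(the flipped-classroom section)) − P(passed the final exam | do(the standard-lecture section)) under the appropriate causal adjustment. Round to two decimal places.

The distribution of mid-term attendance is itself part of what the teaching method does — it is an intermediate outcome. Holding it fixed would remove that part of the effect; the total effect is the pooled difference.
The causal difference is the pooled difference: 0.446 − 0.717 = -0.271.

-0.27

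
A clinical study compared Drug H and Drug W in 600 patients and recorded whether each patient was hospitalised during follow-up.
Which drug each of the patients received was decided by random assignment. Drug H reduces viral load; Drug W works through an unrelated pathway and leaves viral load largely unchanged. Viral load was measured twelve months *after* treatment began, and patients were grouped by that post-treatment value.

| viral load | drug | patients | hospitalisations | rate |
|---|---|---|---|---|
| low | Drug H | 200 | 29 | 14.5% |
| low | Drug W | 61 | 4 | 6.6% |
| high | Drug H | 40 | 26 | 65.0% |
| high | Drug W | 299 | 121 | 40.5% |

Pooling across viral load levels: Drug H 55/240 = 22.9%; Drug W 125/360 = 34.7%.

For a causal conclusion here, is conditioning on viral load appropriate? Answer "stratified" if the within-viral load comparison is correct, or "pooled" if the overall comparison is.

Drug W is lower inside every viral load stratum but Drug H is lower in aggregate. Whether to stratify depends on how viral load relates to the drug.
Stratifying would compare drugs among patients the drugs themselves sorted into viral load groups — a form of selection on an intermediate. The unconditioned pooled rates give the total causal effect.
Pooled: Drug H 22.9% vs Drug W 34.7%; Drug H is lower overall.

pooled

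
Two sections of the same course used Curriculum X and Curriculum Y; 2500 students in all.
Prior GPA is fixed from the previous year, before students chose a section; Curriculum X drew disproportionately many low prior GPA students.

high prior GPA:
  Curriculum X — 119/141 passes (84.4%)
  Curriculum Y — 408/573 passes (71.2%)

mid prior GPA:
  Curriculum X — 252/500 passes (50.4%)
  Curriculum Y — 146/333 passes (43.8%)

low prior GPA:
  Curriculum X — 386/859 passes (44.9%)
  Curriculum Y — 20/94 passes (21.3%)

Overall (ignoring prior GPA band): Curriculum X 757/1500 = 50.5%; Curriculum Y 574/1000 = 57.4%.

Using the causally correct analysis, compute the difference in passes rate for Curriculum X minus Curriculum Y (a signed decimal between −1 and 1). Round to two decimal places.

+0.15

The imbalance in prior GPA band arose from how students were allocated, not from anything the teaching method did; and prior GPA band independently affects the outcome. The pooled gap is confounded — condition on prior GPA band.
Adjusting over the population distribution of prior GPA band: 0.286·(0.844−0.712) + 0.333·(0.504−0.438) + 0.381·(0.449−0.213) = +0.150.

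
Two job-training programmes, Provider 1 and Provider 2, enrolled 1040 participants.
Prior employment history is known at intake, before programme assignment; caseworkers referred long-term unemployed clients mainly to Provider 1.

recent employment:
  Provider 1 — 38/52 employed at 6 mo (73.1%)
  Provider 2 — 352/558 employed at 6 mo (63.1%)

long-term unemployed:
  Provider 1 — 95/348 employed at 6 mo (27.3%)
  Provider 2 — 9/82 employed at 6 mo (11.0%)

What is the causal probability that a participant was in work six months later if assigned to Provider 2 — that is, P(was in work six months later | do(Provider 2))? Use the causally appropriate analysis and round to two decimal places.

The imbalance in prior employment history arose from how participants were allocated, not from anything the programme did; and prior employment history independently affects the outcome. The pooled gap is confounded — condition on prior employment history.
Standardising Provider 2 to the population prior employment history mix: 0.587·352/558 + 0.413·9/82 = 0.415.

0.42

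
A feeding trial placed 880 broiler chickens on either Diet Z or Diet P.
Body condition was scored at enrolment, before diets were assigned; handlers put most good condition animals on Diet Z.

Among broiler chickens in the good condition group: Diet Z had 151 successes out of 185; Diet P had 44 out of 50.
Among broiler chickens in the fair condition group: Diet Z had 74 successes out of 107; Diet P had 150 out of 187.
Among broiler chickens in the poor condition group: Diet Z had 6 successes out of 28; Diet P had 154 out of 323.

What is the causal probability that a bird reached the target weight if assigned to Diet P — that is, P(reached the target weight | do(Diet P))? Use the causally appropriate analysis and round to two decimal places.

Starting body condition satisfies the back-door criterion: it is not a descendant of the diet, and it blocks the spurious path from diet to outcome. Adjusting for it (i.e., using the within-starting body condition rates) gives the causal effect.
Standardising Diet P to the population starting body condition mix: 0.267·44/50 + 0.334·150/187 + 0.399·154/323 = 0.693.

0.69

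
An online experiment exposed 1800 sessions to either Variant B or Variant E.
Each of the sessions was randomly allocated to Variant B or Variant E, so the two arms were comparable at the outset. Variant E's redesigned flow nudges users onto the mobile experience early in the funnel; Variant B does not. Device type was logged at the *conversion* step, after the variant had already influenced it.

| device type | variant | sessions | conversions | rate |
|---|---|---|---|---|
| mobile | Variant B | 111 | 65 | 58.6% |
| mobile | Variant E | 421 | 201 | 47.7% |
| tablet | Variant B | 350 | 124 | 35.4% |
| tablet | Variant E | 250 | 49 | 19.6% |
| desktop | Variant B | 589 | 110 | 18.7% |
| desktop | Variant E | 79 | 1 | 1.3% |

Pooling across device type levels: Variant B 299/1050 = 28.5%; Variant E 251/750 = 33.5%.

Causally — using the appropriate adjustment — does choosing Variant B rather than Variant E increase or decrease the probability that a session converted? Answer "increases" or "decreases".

decreases

Because the variant influences device type, device type is a post-treatment mediator, not a confounder. Stratifying on it would bias the estimate; the causal effect is the crude pooled difference.
Pooled: Variant B 28.5% vs Variant E 33.5%; Variant E is higher overall.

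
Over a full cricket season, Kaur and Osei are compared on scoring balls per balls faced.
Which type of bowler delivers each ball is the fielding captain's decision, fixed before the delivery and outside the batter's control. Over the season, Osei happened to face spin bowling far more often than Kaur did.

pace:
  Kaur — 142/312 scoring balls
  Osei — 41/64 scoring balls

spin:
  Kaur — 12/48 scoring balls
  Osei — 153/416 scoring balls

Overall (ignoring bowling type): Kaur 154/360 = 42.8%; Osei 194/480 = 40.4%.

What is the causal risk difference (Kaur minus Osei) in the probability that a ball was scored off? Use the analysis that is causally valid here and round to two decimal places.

-0.15

The imbalance in bowling type arose from how balls faced were allocated, not from anything the player did; and bowling type independently affects the outcome. The pooled gap is confounded — condition on bowling type.
Adjusting over the population distribution of bowling type: 0.448·(0.455−0.641) + 0.552·(0.250−0.368) = -0.148.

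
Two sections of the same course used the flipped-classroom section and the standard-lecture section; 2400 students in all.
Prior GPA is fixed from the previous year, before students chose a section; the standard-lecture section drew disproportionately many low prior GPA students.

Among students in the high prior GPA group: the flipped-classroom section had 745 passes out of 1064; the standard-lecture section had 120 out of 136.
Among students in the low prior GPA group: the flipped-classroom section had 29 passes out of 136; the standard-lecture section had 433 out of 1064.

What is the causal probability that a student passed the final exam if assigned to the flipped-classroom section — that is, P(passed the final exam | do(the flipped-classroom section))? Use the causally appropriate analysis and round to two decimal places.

The stratified and pooled comparisons disagree (the standard-lecture section wins within each prior GPA band; the flipped-classroom section wins overall), so the answer turns on the causal role of prior GPA band.
The imbalance in prior GPA band arose from how students were allocated, not from anything the teaching method did; and prior GPA band independently affects the outcome. The pooled gap is confounded — condition on prior GPA band.
Standardising the flipped-classroom section to the population prior GPA band mix: 0.500·745/1064 + 0.500·29/136 = 0.457.

0.46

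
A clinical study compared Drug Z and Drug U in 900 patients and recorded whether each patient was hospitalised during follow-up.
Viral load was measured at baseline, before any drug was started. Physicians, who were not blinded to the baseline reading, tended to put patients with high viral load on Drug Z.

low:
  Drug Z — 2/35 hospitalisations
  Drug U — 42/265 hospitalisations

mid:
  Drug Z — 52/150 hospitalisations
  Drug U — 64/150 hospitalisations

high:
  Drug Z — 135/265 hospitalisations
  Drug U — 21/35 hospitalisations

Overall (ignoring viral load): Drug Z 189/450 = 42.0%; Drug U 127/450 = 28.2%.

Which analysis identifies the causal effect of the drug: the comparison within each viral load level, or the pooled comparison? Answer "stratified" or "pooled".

The stratified and pooled comparisons disagree (Drug Z wins within each viral load; Drug U wins overall), so the answer turns on the causal role of viral load.
Viral load differs across drugs for reasons unrelated to any effect of the drug itself, and it separately predicts the outcome — a classic confounder. We must compare within viral load levels.
Within each level — low: 5.7% vs 15.8%; mid: 34.7% vs 42.7%; high: 50.9% vs 60.0% — Drug Z is lower every time.

stratified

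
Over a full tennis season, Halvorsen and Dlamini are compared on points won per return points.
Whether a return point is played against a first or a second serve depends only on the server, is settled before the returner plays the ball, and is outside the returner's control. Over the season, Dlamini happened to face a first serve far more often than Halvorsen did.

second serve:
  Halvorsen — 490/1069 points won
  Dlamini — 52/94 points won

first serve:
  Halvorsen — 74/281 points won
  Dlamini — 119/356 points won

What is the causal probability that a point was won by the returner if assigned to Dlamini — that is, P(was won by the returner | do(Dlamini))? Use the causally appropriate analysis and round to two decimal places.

The stratified and pooled comparisons disagree (Dlamini wins within each serve type; Halvorsen wins overall), so the answer turns on the causal role of serve type.
Serve type satisfies the back-door criterion: it is not a descendant of the player, and it blocks the spurious path from player to outcome. Adjusting for it (i.e., using the within-serve type rates) gives the causal effect.
Standardising Dlamini to the population serve type mix: 0.646·52/94 + 0.354·119/356 = 0.476.

0.48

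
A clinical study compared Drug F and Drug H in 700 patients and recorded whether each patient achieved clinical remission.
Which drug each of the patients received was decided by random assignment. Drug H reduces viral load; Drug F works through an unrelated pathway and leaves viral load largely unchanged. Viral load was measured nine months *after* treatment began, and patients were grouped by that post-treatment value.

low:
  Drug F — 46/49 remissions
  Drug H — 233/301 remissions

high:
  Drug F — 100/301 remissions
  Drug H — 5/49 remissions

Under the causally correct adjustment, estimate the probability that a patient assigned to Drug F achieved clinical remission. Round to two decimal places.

0.42

The viral load-specific comparison favours Drug F throughout, but the pooled figures favour Drug H. The question is whether to condition on viral load.
Viral load here is a post-treatment variable shaped by the drug; conditioning on it would introduce bias rather than remove it. The overall comparison is the causal one.
So P(outcome | do(Drug F)) is just the pooled rate for Drug F: 146/350 = 0.417.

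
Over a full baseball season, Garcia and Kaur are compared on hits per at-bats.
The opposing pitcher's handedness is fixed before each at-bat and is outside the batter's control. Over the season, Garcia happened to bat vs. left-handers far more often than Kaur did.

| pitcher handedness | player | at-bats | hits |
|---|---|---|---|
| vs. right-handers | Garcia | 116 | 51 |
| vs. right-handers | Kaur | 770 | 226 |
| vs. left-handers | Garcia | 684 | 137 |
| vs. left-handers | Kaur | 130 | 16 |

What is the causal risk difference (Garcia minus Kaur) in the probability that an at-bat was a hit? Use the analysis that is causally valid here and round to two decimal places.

+0.11

The pitcher handedness-specific comparison favours Garcia throughout, but the pooled figures favour Kaur. The question is whether to condition on pitcher handedness.
Here pitcher handedness is a common cause — it drives both which player a case falls under and the outcome. The crude comparison mixes populations; the stratum-specific rates are the causally relevant ones.
Adjusting over the population distribution of pitcher handedness: 0.521·(0.440−0.294) + 0.479·(0.200−0.123) = +0.113.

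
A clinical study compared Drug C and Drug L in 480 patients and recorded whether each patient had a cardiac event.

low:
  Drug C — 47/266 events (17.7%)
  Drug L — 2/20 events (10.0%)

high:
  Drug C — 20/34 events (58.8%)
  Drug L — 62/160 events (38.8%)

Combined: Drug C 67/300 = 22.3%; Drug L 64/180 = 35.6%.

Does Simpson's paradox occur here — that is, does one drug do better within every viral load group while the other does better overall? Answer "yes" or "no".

yes

Within each viral load level (low 17.7% vs 10.0%; high 58.8% vs 38.8%), Drug L has the lower rate every time. Pooled: 22.3% vs 35.6% — Drug C has the lower rate overall. The two comparisons disagree.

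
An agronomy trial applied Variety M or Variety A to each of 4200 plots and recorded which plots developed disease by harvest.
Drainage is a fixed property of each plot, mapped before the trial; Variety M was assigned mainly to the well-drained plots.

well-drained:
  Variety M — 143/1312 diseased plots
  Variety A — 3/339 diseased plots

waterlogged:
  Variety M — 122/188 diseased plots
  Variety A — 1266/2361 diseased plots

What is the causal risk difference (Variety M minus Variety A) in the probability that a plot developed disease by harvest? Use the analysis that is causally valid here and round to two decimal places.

+0.11

Variety A is lower inside every field drainage stratum but Variety M is lower in aggregate. Whether to stratify depends on how field drainage relates to the variety.
Here field drainage is a common cause — it drives both which variety a case falls under and the outcome. The crude comparison mixes populations; the stratum-specific rates are the causally relevant ones.
Adjusting over the population distribution of field drainage: 0.393·(0.109−0.009) + 0.607·(0.649−0.536) = +0.108.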